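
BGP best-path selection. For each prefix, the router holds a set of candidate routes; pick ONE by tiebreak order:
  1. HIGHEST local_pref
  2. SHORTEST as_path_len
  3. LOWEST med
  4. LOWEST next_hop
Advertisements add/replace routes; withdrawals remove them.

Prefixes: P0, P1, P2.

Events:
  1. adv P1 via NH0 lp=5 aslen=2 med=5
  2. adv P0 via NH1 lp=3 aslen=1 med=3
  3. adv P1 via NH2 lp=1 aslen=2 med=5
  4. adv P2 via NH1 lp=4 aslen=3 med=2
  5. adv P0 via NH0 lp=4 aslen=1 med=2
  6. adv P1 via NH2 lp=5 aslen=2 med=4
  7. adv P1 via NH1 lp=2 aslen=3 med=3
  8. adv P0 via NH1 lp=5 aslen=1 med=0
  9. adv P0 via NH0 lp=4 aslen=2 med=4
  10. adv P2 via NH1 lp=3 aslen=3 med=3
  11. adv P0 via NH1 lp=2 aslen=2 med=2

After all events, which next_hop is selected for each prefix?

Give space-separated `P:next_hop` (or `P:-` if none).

Answer: P0:NH0 P1:NH2 P2:NH1

Derivation:
Op 1: best P0=- P1=NH0 P2=-
Op 2: best P0=NH1 P1=NH0 P2=-
Op 3: best P0=NH1 P1=NH0 P2=-
Op 4: best P0=NH1 P1=NH0 P2=NH1
Op 5: best P0=NH0 P1=NH0 P2=NH1
Op 6: best P0=NH0 P1=NH2 P2=NH1
Op 7: best P0=NH0 P1=NH2 P2=NH1
Op 8: best P0=NH1 P1=NH2 P2=NH1
Op 9: best P0=NH1 P1=NH2 P2=NH1
Op 10: best P0=NH1 P1=NH2 P2=NH1
Op 11: best P0=NH0 P1=NH2 P2=NH1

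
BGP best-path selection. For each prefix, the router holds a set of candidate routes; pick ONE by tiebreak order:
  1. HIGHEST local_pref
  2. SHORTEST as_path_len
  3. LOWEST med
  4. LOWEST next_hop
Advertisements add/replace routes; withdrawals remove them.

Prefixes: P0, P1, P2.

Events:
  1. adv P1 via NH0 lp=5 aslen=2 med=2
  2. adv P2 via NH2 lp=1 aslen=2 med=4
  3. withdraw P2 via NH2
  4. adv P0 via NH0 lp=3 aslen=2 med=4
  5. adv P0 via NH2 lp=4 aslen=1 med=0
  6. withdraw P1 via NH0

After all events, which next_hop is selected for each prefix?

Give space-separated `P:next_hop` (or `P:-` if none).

Op 1: best P0=- P1=NH0 P2=-
Op 2: best P0=- P1=NH0 P2=NH2
Op 3: best P0=- P1=NH0 P2=-
Op 4: best P0=NH0 P1=NH0 P2=-
Op 5: best P0=NH2 P1=NH0 P2=-
Op 6: best P0=NH2 P1=- P2=-

Answer: P0:NH2 P1:- P2:-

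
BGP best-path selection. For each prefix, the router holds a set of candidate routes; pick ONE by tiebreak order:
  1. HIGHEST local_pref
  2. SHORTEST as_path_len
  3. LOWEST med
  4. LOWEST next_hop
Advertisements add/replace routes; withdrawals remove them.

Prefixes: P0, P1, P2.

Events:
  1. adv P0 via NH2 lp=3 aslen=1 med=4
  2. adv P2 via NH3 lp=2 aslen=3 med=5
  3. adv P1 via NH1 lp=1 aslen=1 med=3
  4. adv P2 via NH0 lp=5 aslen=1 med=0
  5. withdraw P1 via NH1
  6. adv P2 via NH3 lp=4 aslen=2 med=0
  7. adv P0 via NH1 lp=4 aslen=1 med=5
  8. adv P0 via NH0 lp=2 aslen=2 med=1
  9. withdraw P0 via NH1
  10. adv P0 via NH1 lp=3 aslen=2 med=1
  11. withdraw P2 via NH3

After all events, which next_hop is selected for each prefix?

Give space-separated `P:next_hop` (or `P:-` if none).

Answer: P0:NH2 P1:- P2:NH0

Derivation:
Op 1: best P0=NH2 P1=- P2=-
Op 2: best P0=NH2 P1=- P2=NH3
Op 3: best P0=NH2 P1=NH1 P2=NH3
Op 4: best P0=NH2 P1=NH1 P2=NH0
Op 5: best P0=NH2 P1=- P2=NH0
Op 6: best P0=NH2 P1=- P2=NH0
Op 7: best P0=NH1 P1=- P2=NH0
Op 8: best P0=NH1 P1=- P2=NH0
Op 9: best P0=NH2 P1=- P2=NH0
Op 10: best P0=NH2 P1=- P2=NH0
Op 11: best P0=NH2 P1=- P2=NH0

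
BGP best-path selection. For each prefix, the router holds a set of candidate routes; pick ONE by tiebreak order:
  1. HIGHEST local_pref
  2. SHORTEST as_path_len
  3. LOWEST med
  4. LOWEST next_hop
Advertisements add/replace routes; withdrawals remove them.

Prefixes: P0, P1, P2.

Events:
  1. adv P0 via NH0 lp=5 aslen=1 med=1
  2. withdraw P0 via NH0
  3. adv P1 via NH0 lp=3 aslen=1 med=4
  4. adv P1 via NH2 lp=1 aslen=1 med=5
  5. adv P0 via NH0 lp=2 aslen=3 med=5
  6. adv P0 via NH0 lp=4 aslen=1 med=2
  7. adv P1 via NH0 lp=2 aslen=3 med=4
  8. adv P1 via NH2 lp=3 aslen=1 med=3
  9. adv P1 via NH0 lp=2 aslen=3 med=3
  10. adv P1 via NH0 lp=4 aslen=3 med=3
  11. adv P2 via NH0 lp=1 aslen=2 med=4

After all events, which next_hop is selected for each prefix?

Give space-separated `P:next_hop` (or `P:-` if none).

Op 1: best P0=NH0 P1=- P2=-
Op 2: best P0=- P1=- P2=-
Op 3: best P0=- P1=NH0 P2=-
Op 4: best P0=- P1=NH0 P2=-
Op 5: best P0=NH0 P1=NH0 P2=-
Op 6: best P0=NH0 P1=NH0 P2=-
Op 7: best P0=NH0 P1=NH0 P2=-
Op 8: best P0=NH0 P1=NH2 P2=-
Op 9: best P0=NH0 P1=NH2 P2=-
Op 10: best P0=NH0 P1=NH0 P2=-
Op 11: best P0=NH0 P1=NH0 P2=NH0

Answer: P0:NH0 P1:NH0 P2:NH0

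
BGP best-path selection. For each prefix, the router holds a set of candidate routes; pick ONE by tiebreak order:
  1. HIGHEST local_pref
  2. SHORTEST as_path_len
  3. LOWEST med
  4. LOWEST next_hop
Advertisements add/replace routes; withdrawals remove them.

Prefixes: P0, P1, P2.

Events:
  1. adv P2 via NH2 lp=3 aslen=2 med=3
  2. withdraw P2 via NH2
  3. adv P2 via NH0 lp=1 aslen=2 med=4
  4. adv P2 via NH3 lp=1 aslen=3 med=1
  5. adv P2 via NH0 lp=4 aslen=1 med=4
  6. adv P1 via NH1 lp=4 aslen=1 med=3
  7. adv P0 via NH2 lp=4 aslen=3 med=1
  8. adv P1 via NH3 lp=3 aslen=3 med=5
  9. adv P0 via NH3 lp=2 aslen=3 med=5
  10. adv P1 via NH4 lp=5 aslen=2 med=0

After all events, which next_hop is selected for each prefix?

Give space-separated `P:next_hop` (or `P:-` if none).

Answer: P0:NH2 P1:NH4 P2:NH0

Derivation:
Op 1: best P0=- P1=- P2=NH2
Op 2: best P0=- P1=- P2=-
Op 3: best P0=- P1=- P2=NH0
Op 4: best P0=- P1=- P2=NH0
Op 5: best P0=- P1=- P2=NH0
Op 6: best P0=- P1=NH1 P2=NH0
Op 7: best P0=NH2 P1=NH1 P2=NH0
Op 8: best P0=NH2 P1=NH1 P2=NH0
Op 9: best P0=NH2 P1=NH1 P2=NH0
Op 10: best P0=NH2 P1=NH4 P2=NH0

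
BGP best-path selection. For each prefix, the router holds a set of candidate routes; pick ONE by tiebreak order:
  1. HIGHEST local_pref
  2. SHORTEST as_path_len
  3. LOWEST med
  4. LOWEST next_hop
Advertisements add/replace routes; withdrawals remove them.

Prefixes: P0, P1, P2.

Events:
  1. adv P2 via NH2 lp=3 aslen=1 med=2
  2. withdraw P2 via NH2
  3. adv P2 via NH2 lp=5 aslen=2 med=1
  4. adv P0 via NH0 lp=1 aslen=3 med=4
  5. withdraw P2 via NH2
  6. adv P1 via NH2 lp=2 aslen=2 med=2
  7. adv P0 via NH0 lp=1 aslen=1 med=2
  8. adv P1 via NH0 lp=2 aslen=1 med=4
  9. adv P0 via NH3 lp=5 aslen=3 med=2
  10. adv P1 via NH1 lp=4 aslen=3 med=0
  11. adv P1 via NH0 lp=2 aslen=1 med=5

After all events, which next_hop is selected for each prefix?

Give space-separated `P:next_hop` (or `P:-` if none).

Op 1: best P0=- P1=- P2=NH2
Op 2: best P0=- P1=- P2=-
Op 3: best P0=- P1=- P2=NH2
Op 4: best P0=NH0 P1=- P2=NH2
Op 5: best P0=NH0 P1=- P2=-
Op 6: best P0=NH0 P1=NH2 P2=-
Op 7: best P0=NH0 P1=NH2 P2=-
Op 8: best P0=NH0 P1=NH0 P2=-
Op 9: best P0=NH3 P1=NH0 P2=-
Op 10: best P0=NH3 P1=NH1 P2=-
Op 11: best P0=NH3 P1=NH1 P2=-

Answer: P0:NH3 P1:NH1 P2:-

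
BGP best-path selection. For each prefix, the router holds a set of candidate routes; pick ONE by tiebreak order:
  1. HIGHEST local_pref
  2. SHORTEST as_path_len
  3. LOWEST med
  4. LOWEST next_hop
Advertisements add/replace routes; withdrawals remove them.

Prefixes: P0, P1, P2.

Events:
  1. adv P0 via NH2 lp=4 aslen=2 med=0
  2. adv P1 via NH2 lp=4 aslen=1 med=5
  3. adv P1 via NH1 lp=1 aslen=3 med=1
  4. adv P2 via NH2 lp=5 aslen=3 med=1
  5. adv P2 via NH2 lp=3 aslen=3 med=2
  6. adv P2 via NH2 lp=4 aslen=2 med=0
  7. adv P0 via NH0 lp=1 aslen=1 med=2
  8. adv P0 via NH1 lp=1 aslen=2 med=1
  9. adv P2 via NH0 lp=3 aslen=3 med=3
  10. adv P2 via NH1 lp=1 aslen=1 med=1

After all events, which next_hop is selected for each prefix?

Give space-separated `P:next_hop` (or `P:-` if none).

Answer: P0:NH2 P1:NH2 P2:NH2

Derivation:
Op 1: best P0=NH2 P1=- P2=-
Op 2: best P0=NH2 P1=NH2 P2=-
Op 3: best P0=NH2 P1=NH2 P2=-
Op 4: best P0=NH2 P1=NH2 P2=NH2
Op 5: best P0=NH2 P1=NH2 P2=NH2
Op 6: best P0=NH2 P1=NH2 P2=NH2
Op 7: best P0=NH2 P1=NH2 P2=NH2
Op 8: best P0=NH2 P1=NH2 P2=NH2
Op 9: best P0=NH2 P1=NH2 P2=NH2
Op 10: best P0=NH2 P1=NH2 P2=NH2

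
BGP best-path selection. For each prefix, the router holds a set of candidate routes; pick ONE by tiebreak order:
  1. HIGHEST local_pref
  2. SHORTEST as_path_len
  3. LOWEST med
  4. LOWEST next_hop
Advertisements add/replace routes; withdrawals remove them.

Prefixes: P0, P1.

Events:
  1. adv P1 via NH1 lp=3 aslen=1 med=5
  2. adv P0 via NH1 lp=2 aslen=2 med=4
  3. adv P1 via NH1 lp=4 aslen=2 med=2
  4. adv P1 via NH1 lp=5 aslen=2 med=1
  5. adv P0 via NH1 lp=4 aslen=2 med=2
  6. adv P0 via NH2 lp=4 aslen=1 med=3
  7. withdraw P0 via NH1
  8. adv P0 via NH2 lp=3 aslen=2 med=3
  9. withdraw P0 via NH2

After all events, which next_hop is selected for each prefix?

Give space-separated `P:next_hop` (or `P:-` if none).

Op 1: best P0=- P1=NH1
Op 2: best P0=NH1 P1=NH1
Op 3: best P0=NH1 P1=NH1
Op 4: best P0=NH1 P1=NH1
Op 5: best P0=NH1 P1=NH1
Op 6: best P0=NH2 P1=NH1
Op 7: best P0=NH2 P1=NH1
Op 8: best P0=NH2 P1=NH1
Op 9: best P0=- P1=NH1

Answer: P0:- P1:NH1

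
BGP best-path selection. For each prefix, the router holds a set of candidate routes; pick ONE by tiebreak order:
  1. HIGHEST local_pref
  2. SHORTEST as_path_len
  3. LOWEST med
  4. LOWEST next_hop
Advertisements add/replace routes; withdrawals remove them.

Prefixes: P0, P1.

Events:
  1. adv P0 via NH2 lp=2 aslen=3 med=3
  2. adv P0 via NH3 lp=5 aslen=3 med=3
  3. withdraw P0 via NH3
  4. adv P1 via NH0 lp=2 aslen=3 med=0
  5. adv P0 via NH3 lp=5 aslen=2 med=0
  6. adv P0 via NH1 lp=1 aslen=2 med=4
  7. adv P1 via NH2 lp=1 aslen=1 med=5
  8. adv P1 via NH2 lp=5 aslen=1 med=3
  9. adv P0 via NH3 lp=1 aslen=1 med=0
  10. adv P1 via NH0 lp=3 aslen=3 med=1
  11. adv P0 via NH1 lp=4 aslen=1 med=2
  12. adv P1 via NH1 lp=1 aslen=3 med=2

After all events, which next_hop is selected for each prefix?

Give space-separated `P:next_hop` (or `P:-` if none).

Answer: P0:NH1 P1:NH2

Derivation:
Op 1: best P0=NH2 P1=-
Op 2: best P0=NH3 P1=-
Op 3: best P0=NH2 P1=-
Op 4: best P0=NH2 P1=NH0
Op 5: best P0=NH3 P1=NH0
Op 6: best P0=NH3 P1=NH0
Op 7: best P0=NH3 P1=NH0
Op 8: best P0=NH3 P1=NH2
Op 9: best P0=NH2 P1=NH2
Op 10: best P0=NH2 P1=NH2
Op 11: best P0=NH1 P1=NH2
Op 12: best P0=NH1 P1=NH2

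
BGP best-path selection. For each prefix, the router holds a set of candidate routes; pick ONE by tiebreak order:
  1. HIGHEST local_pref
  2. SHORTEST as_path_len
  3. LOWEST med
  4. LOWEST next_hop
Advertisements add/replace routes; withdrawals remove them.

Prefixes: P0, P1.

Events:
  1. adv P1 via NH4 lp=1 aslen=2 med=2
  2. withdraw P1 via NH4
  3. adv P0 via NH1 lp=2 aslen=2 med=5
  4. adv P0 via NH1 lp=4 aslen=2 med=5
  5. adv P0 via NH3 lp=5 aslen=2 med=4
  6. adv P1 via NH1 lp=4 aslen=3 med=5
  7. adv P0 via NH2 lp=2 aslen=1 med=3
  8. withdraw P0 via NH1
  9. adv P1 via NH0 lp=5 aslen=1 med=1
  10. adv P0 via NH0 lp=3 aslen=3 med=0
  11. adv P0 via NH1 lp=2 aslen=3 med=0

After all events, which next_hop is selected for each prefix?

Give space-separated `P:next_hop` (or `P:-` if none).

Op 1: best P0=- P1=NH4
Op 2: best P0=- P1=-
Op 3: best P0=NH1 P1=-
Op 4: best P0=NH1 P1=-
Op 5: best P0=NH3 P1=-
Op 6: best P0=NH3 P1=NH1
Op 7: best P0=NH3 P1=NH1
Op 8: best P0=NH3 P1=NH1
Op 9: best P0=NH3 P1=NH0
Op 10: best P0=NH3 P1=NH0
Op 11: best P0=NH3 P1=NH0

Answer: P0:NH3 P1:NH0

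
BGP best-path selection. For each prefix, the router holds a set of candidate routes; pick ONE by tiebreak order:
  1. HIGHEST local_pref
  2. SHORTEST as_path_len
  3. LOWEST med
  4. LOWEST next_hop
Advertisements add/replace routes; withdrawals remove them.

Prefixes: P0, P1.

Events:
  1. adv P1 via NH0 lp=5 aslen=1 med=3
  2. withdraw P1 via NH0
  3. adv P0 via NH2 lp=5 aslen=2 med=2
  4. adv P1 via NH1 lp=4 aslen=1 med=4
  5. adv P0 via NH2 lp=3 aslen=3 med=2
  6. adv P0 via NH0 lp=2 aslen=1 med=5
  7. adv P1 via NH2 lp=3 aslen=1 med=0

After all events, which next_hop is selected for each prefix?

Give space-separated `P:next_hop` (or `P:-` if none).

Op 1: best P0=- P1=NH0
Op 2: best P0=- P1=-
Op 3: best P0=NH2 P1=-
Op 4: best P0=NH2 P1=NH1
Op 5: best P0=NH2 P1=NH1
Op 6: best P0=NH2 P1=NH1
Op 7: best P0=NH2 P1=NH1

Answer: P0:NH2 P1:NH1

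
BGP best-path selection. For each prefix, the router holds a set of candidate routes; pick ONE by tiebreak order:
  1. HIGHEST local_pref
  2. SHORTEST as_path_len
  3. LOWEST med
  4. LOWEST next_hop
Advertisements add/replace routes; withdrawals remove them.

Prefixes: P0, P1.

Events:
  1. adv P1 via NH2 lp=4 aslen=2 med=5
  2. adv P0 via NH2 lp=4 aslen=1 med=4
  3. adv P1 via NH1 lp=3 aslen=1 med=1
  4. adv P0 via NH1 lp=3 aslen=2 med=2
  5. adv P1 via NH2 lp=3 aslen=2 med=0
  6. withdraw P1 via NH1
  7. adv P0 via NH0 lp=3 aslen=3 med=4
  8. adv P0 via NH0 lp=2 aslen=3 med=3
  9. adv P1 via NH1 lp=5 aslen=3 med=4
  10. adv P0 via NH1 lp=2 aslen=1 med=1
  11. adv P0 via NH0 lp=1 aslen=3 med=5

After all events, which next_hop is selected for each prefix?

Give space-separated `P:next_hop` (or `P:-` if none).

Op 1: best P0=- P1=NH2
Op 2: best P0=NH2 P1=NH2
Op 3: best P0=NH2 P1=NH2
Op 4: best P0=NH2 P1=NH2
Op 5: best P0=NH2 P1=NH1
Op 6: best P0=NH2 P1=NH2
Op 7: best P0=NH2 P1=NH2
Op 8: best P0=NH2 P1=NH2
Op 9: best P0=NH2 P1=NH1
Op 10: best P0=NH2 P1=NH1
Op 11: best P0=NH2 P1=NH1

Answer: P0:NH2 P1:NH1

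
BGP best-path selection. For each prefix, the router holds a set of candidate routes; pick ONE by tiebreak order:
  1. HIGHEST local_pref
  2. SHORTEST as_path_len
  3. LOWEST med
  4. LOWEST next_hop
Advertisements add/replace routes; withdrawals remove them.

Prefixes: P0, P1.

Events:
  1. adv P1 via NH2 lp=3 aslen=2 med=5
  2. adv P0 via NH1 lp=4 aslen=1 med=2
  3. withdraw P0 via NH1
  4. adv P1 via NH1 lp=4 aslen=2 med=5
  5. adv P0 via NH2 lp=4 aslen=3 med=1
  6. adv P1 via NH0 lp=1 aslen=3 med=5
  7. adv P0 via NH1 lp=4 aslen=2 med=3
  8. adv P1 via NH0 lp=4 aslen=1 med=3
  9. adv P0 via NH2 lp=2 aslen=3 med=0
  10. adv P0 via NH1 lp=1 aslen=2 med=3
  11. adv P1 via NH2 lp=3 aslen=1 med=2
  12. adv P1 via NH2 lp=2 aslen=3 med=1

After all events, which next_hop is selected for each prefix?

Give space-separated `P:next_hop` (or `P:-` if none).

Answer: P0:NH2 P1:NH0

Derivation:
Op 1: best P0=- P1=NH2
Op 2: best P0=NH1 P1=NH2
Op 3: best P0=- P1=NH2
Op 4: best P0=- P1=NH1
Op 5: best P0=NH2 P1=NH1
Op 6: best P0=NH2 P1=NH1
Op 7: best P0=NH1 P1=NH1
Op 8: best P0=NH1 P1=NH0
Op 9: best P0=NH1 P1=NH0
Op 10: best P0=NH2 P1=NH0
Op 11: best P0=NH2 P1=NH0
Op 12: best P0=NH2 P1=NH0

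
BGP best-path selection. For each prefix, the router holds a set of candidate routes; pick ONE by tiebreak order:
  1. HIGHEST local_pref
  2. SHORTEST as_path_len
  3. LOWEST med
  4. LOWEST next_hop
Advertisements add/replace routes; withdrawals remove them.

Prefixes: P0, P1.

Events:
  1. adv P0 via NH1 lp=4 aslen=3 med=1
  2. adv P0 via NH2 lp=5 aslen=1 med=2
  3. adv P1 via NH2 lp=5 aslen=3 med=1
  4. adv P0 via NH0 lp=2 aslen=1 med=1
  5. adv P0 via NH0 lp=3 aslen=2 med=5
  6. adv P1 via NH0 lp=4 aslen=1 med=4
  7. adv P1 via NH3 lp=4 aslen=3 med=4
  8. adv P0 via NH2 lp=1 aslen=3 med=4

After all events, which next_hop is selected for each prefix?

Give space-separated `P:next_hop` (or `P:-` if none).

Op 1: best P0=NH1 P1=-
Op 2: best P0=NH2 P1=-
Op 3: best P0=NH2 P1=NH2
Op 4: best P0=NH2 P1=NH2
Op 5: best P0=NH2 P1=NH2
Op 6: best P0=NH2 P1=NH2
Op 7: best P0=NH2 P1=NH2
Op 8: best P0=NH1 P1=NH2

Answer: P0:NH1 P1:NH2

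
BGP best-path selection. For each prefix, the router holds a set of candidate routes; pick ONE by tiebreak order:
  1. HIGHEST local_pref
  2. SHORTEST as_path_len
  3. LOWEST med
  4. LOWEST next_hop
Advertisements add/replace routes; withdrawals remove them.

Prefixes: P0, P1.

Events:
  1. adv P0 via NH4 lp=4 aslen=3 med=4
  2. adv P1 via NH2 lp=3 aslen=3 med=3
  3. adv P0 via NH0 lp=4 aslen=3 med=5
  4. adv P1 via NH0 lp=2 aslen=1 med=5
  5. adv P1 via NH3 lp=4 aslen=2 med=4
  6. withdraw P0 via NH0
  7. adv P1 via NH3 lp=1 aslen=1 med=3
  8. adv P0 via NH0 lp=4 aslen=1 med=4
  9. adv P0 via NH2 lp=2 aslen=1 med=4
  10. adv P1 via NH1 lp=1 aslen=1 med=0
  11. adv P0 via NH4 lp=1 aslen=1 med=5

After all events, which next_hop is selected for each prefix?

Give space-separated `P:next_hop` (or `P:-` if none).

Answer: P0:NH0 P1:NH2

Derivation:
Op 1: best P0=NH4 P1=-
Op 2: best P0=NH4 P1=NH2
Op 3: best P0=NH4 P1=NH2
Op 4: best P0=NH4 P1=NH2
Op 5: best P0=NH4 P1=NH3
Op 6: best P0=NH4 P1=NH3
Op 7: best P0=NH4 P1=NH2
Op 8: best P0=NH0 P1=NH2
Op 9: best P0=NH0 P1=NH2
Op 10: best P0=NH0 P1=NH2
Op 11: best P0=NH0 P1=NH2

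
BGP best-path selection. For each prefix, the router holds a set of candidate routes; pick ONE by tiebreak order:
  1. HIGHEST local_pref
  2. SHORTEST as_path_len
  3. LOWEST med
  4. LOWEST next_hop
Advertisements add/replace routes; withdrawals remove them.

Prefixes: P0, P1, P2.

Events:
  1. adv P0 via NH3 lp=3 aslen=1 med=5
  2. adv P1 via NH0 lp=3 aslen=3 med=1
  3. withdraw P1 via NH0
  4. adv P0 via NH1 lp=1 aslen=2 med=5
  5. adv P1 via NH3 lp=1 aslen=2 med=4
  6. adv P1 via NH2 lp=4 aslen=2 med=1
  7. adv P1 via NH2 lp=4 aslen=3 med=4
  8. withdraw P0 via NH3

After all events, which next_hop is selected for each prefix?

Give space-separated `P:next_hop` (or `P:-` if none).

Answer: P0:NH1 P1:NH2 P2:-

Derivation:
Op 1: best P0=NH3 P1=- P2=-
Op 2: best P0=NH3 P1=NH0 P2=-
Op 3: best P0=NH3 P1=- P2=-
Op 4: best P0=NH3 P1=- P2=-
Op 5: best P0=NH3 P1=NH3 P2=-
Op 6: best P0=NH3 P1=NH2 P2=-
Op 7: best P0=NH3 P1=NH2 P2=-
Op 8: best P0=NH1 P1=NH2 P2=-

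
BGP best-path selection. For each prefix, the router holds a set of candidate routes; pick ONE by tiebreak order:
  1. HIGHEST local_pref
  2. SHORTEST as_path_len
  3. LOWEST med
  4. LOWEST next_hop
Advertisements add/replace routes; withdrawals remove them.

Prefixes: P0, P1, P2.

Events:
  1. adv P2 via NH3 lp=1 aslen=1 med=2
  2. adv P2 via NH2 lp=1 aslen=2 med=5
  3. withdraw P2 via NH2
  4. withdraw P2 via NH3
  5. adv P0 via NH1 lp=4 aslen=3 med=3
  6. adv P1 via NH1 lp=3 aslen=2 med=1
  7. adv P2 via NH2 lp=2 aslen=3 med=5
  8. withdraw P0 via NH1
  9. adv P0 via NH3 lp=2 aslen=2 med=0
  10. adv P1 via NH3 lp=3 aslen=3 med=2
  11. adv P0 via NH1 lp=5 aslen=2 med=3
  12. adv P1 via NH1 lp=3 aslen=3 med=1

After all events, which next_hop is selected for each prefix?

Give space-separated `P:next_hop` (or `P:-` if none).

Op 1: best P0=- P1=- P2=NH3
Op 2: best P0=- P1=- P2=NH3
Op 3: best P0=- P1=- P2=NH3
Op 4: best P0=- P1=- P2=-
Op 5: best P0=NH1 P1=- P2=-
Op 6: best P0=NH1 P1=NH1 P2=-
Op 7: best P0=NH1 P1=NH1 P2=NH2
Op 8: best P0=- P1=NH1 P2=NH2
Op 9: best P0=NH3 P1=NH1 P2=NH2
Op 10: best P0=NH3 P1=NH1 P2=NH2
Op 11: best P0=NH1 P1=NH1 P2=NH2
Op 12: best P0=NH1 P1=NH1 P2=NH2

Answer: P0:NH1 P1:NH1 P2:NH2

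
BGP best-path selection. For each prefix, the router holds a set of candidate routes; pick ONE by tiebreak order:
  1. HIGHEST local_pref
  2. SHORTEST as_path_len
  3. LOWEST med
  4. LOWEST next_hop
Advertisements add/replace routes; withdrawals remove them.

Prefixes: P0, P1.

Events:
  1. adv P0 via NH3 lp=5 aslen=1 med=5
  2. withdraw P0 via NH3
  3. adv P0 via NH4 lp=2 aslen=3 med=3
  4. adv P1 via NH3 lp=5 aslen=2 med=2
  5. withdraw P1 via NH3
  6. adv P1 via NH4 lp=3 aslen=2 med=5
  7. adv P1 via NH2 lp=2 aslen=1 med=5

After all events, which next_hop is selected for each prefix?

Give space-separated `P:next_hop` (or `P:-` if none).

Op 1: best P0=NH3 P1=-
Op 2: best P0=- P1=-
Op 3: best P0=NH4 P1=-
Op 4: best P0=NH4 P1=NH3
Op 5: best P0=NH4 P1=-
Op 6: best P0=NH4 P1=NH4
Op 7: best P0=NH4 P1=NH4

Answer: P0:NH4 P1:NH4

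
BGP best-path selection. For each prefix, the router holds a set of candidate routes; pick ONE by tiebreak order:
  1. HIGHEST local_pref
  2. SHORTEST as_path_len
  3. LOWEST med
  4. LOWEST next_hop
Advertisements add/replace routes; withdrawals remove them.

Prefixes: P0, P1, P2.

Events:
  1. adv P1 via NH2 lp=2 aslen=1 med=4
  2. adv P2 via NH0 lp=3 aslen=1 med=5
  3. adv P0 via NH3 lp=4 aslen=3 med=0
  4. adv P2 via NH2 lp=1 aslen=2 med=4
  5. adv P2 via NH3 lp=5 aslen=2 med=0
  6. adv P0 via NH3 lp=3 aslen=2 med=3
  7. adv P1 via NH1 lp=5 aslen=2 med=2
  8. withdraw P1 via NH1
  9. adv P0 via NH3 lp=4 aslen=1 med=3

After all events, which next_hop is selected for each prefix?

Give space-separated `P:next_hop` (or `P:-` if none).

Answer: P0:NH3 P1:NH2 P2:NH3

Derivation:
Op 1: best P0=- P1=NH2 P2=-
Op 2: best P0=- P1=NH2 P2=NH0
Op 3: best P0=NH3 P1=NH2 P2=NH0
Op 4: best P0=NH3 P1=NH2 P2=NH0
Op 5: best P0=NH3 P1=NH2 P2=NH3
Op 6: best P0=NH3 P1=NH2 P2=NH3
Op 7: best P0=NH3 P1=NH1 P2=NH3
Op 8: best P0=NH3 P1=NH2 P2=NH3
Op 9: best P0=NH3 P1=NH2 P2=NH3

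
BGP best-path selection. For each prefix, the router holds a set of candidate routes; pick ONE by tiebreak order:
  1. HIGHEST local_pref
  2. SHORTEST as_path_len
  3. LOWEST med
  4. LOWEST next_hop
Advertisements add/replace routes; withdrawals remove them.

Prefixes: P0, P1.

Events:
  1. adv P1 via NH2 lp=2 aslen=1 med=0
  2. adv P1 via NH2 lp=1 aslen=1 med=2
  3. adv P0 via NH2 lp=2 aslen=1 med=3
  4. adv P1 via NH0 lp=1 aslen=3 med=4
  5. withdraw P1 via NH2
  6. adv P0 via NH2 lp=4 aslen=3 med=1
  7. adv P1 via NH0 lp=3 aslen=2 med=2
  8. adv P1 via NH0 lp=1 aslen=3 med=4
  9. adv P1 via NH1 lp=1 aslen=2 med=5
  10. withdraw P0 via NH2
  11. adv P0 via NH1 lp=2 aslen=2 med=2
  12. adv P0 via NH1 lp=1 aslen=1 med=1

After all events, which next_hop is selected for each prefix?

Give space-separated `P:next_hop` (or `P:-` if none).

Op 1: best P0=- P1=NH2
Op 2: best P0=- P1=NH2
Op 3: best P0=NH2 P1=NH2
Op 4: best P0=NH2 P1=NH2
Op 5: best P0=NH2 P1=NH0
Op 6: best P0=NH2 P1=NH0
Op 7: best P0=NH2 P1=NH0
Op 8: best P0=NH2 P1=NH0
Op 9: best P0=NH2 P1=NH1
Op 10: best P0=- P1=NH1
Op 11: best P0=NH1 P1=NH1
Op 12: best P0=NH1 P1=NH1

Answer: P0:NH1 P1:NH1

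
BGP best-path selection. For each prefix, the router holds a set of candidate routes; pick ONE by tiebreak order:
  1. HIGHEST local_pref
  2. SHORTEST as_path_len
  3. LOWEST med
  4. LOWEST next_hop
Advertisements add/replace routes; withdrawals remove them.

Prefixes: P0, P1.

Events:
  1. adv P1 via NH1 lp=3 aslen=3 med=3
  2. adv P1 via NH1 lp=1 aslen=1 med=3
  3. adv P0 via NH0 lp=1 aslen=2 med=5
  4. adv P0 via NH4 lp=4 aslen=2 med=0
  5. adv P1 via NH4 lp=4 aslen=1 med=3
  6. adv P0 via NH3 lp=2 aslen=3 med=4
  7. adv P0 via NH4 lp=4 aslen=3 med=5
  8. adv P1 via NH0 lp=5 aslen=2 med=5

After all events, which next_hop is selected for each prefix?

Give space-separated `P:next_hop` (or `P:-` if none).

Op 1: best P0=- P1=NH1
Op 2: best P0=- P1=NH1
Op 3: best P0=NH0 P1=NH1
Op 4: best P0=NH4 P1=NH1
Op 5: best P0=NH4 P1=NH4
Op 6: best P0=NH4 P1=NH4
Op 7: best P0=NH4 P1=NH4
Op 8: best P0=NH4 P1=NH0

Answer: P0:NH4 P1:NH0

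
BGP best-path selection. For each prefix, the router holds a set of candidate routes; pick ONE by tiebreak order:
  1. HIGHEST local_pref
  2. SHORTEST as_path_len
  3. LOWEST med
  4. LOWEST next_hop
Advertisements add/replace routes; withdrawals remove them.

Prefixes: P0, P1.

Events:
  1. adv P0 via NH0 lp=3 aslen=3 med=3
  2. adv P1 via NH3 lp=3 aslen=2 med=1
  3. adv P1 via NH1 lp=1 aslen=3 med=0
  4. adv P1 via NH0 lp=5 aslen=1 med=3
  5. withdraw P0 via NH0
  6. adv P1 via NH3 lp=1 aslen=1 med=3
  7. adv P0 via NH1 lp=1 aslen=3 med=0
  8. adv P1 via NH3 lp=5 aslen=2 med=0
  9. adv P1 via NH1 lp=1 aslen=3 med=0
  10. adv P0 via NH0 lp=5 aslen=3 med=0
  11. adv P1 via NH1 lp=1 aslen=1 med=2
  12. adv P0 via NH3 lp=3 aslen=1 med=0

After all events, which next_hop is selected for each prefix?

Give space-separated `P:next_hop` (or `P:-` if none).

Answer: P0:NH0 P1:NH0

Derivation:
Op 1: best P0=NH0 P1=-
Op 2: best P0=NH0 P1=NH3
Op 3: best P0=NH0 P1=NH3
Op 4: best P0=NH0 P1=NH0
Op 5: best P0=- P1=NH0
Op 6: best P0=- P1=NH0
Op 7: best P0=NH1 P1=NH0
Op 8: best P0=NH1 P1=NH0
Op 9: best P0=NH1 P1=NH0
Op 10: best P0=NH0 P1=NH0
Op 11: best P0=NH0 P1=NH0
Op 12: best P0=NH0 P1=NH0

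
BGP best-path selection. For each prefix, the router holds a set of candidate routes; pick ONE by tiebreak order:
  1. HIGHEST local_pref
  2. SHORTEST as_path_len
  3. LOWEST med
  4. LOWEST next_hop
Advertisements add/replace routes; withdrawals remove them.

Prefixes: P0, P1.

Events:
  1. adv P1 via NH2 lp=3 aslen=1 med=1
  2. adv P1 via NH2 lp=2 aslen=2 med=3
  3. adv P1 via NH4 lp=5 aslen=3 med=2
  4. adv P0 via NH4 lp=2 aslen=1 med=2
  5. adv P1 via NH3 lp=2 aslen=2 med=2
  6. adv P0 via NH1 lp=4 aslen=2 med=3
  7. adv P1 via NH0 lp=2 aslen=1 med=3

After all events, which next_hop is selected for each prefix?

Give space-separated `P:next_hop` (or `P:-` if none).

Answer: P0:NH1 P1:NH4

Derivation:
Op 1: best P0=- P1=NH2
Op 2: best P0=- P1=NH2
Op 3: best P0=- P1=NH4
Op 4: best P0=NH4 P1=NH4
Op 5: best P0=NH4 P1=NH4
Op 6: best P0=NH1 P1=NH4
Op 7: best P0=NH1 P1=NH4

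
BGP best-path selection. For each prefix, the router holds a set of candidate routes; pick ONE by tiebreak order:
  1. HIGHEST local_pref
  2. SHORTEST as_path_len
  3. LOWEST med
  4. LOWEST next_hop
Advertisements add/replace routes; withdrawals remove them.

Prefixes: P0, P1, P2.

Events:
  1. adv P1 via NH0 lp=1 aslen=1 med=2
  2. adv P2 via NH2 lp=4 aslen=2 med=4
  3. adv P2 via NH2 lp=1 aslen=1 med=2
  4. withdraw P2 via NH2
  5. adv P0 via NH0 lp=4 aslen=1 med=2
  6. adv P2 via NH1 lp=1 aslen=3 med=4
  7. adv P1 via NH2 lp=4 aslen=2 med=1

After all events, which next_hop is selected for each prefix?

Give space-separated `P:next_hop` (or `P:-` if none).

Answer: P0:NH0 P1:NH2 P2:NH1

Derivation:
Op 1: best P0=- P1=NH0 P2=-
Op 2: best P0=- P1=NH0 P2=NH2
Op 3: best P0=- P1=NH0 P2=NH2
Op 4: best P0=- P1=NH0 P2=-
Op 5: best P0=NH0 P1=NH0 P2=-
Op 6: best P0=NH0 P1=NH0 P2=NH1
Op 7: best P0=NH0 P1=NH2 P2=NH1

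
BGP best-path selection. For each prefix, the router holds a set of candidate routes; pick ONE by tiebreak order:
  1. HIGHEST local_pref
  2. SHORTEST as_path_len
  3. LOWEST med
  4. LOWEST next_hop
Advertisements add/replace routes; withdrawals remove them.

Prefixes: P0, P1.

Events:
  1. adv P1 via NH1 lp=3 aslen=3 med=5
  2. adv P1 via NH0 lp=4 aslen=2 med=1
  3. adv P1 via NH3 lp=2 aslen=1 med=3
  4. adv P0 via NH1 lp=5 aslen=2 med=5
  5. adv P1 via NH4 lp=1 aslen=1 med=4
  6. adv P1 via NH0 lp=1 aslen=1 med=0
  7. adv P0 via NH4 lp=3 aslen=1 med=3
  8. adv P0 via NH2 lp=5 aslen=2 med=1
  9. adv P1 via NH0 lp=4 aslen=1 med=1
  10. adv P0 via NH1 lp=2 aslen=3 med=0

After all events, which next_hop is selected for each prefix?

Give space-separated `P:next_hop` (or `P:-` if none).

Op 1: best P0=- P1=NH1
Op 2: best P0=- P1=NH0
Op 3: best P0=- P1=NH0
Op 4: best P0=NH1 P1=NH0
Op 5: best P0=NH1 P1=NH0
Op 6: best P0=NH1 P1=NH1
Op 7: best P0=NH1 P1=NH1
Op 8: best P0=NH2 P1=NH1
Op 9: best P0=NH2 P1=NH0
Op 10: best P0=NH2 P1=NH0

Answer: P0:NH2 P1:NH0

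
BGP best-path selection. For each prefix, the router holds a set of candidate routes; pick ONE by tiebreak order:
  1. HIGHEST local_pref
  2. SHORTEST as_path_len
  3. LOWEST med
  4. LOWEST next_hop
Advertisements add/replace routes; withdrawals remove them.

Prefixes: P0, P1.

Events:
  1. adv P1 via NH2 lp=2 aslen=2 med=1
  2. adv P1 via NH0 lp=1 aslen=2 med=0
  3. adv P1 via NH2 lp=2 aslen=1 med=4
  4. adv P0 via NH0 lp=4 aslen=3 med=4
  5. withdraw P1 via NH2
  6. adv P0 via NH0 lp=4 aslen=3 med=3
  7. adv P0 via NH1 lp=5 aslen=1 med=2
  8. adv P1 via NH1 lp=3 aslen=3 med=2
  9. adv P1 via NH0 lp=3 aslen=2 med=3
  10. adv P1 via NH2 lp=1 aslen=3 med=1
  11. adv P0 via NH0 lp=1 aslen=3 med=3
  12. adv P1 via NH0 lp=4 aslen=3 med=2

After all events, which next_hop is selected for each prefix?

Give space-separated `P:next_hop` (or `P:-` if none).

Op 1: best P0=- P1=NH2
Op 2: best P0=- P1=NH2
Op 3: best P0=- P1=NH2
Op 4: best P0=NH0 P1=NH2
Op 5: best P0=NH0 P1=NH0
Op 6: best P0=NH0 P1=NH0
Op 7: best P0=NH1 P1=NH0
Op 8: best P0=NH1 P1=NH1
Op 9: best P0=NH1 P1=NH0
Op 10: best P0=NH1 P1=NH0
Op 11: best P0=NH1 P1=NH0
Op 12: best P0=NH1 P1=NH0

Answer: P0:NH1 P1:NH0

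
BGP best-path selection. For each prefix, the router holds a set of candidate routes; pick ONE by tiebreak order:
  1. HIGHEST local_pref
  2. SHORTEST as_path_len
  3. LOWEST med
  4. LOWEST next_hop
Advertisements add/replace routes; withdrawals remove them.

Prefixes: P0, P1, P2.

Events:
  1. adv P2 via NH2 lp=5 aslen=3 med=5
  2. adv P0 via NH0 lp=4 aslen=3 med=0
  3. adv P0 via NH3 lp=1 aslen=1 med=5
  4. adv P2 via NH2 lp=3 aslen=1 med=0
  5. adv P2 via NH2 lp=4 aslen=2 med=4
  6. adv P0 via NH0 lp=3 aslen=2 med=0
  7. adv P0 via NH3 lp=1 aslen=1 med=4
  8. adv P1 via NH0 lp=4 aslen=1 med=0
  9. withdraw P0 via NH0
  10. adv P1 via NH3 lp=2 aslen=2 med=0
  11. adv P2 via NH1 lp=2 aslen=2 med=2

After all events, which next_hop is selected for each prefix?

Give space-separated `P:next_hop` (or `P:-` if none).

Answer: P0:NH3 P1:NH0 P2:NH2

Derivation:
Op 1: best P0=- P1=- P2=NH2
Op 2: best P0=NH0 P1=- P2=NH2
Op 3: best P0=NH0 P1=- P2=NH2
Op 4: best P0=NH0 P1=- P2=NH2
Op 5: best P0=NH0 P1=- P2=NH2
Op 6: best P0=NH0 P1=- P2=NH2
Op 7: best P0=NH0 P1=- P2=NH2
Op 8: best P0=NH0 P1=NH0 P2=NH2
Op 9: best P0=NH3 P1=NH0 P2=NH2
Op 10: best P0=NH3 P1=NH0 P2=NH2
Op 11: best P0=NH3 P1=NH0 P2=NH2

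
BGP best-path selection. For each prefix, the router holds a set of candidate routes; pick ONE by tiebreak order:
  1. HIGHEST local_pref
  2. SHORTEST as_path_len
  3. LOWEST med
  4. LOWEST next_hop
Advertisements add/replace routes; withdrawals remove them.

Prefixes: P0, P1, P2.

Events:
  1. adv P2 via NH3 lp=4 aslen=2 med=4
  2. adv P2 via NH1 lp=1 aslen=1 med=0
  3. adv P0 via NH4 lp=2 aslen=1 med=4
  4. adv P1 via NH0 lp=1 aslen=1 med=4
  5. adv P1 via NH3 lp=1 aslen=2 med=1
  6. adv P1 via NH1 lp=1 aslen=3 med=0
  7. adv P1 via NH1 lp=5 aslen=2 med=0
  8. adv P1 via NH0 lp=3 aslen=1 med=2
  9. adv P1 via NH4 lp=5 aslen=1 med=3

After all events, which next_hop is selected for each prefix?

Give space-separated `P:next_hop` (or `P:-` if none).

Op 1: best P0=- P1=- P2=NH3
Op 2: best P0=- P1=- P2=NH3
Op 3: best P0=NH4 P1=- P2=NH3
Op 4: best P0=NH4 P1=NH0 P2=NH3
Op 5: best P0=NH4 P1=NH0 P2=NH3
Op 6: best P0=NH4 P1=NH0 P2=NH3
Op 7: best P0=NH4 P1=NH1 P2=NH3
Op 8: best P0=NH4 P1=NH1 P2=NH3
Op 9: best P0=NH4 P1=NH4 P2=NH3

Answer: P0:NH4 P1:NH4 P2:NH3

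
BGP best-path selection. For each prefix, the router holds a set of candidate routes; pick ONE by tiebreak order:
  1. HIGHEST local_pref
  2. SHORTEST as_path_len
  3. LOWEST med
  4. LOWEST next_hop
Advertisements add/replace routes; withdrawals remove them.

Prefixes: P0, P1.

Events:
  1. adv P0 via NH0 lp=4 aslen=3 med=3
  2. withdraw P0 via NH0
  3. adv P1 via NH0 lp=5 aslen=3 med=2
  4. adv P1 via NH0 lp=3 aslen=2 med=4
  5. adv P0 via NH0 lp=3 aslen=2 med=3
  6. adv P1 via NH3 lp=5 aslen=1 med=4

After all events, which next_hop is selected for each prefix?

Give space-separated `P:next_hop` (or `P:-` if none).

Op 1: best P0=NH0 P1=-
Op 2: best P0=- P1=-
Op 3: best P0=- P1=NH0
Op 4: best P0=- P1=NH0
Op 5: best P0=NH0 P1=NH0
Op 6: best P0=NH0 P1=NH3

Answer: P0:NH0 P1:NH3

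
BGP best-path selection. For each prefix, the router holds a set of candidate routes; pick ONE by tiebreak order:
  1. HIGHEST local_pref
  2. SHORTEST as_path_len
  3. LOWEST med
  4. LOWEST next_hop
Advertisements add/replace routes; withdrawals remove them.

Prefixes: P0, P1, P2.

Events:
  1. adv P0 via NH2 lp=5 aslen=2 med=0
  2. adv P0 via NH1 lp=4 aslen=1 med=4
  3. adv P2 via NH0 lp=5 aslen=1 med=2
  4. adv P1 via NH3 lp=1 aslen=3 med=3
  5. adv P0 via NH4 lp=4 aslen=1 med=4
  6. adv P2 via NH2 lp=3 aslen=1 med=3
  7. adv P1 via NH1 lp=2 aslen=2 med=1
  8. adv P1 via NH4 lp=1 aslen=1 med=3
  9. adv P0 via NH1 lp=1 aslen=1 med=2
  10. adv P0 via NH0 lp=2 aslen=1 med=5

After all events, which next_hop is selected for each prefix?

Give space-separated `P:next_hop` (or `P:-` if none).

Op 1: best P0=NH2 P1=- P2=-
Op 2: best P0=NH2 P1=- P2=-
Op 3: best P0=NH2 P1=- P2=NH0
Op 4: best P0=NH2 P1=NH3 P2=NH0
Op 5: best P0=NH2 P1=NH3 P2=NH0
Op 6: best P0=NH2 P1=NH3 P2=NH0
Op 7: best P0=NH2 P1=NH1 P2=NH0
Op 8: best P0=NH2 P1=NH1 P2=NH0
Op 9: best P0=NH2 P1=NH1 P2=NH0
Op 10: best P0=NH2 P1=NH1 P2=NH0

Answer: P0:NH2 P1:NH1 P2:NH0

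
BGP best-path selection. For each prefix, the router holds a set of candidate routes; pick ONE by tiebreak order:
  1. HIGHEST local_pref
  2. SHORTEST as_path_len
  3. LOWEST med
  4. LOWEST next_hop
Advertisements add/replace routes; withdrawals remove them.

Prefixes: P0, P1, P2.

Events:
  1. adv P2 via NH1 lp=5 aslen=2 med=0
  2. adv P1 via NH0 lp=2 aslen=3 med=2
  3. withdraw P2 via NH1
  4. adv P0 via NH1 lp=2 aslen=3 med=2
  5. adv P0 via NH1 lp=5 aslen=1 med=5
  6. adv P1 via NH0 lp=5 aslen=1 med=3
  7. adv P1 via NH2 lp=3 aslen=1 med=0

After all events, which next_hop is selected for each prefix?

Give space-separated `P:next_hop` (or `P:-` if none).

Answer: P0:NH1 P1:NH0 P2:-

Derivation:
Op 1: best P0=- P1=- P2=NH1
Op 2: best P0=- P1=NH0 P2=NH1
Op 3: best P0=- P1=NH0 P2=-
Op 4: best P0=NH1 P1=NH0 P2=-
Op 5: best P0=NH1 P1=NH0 P2=-
Op 6: best P0=NH1 P1=NH0 P2=-
Op 7: best P0=NH1 P1=NH0 P2=-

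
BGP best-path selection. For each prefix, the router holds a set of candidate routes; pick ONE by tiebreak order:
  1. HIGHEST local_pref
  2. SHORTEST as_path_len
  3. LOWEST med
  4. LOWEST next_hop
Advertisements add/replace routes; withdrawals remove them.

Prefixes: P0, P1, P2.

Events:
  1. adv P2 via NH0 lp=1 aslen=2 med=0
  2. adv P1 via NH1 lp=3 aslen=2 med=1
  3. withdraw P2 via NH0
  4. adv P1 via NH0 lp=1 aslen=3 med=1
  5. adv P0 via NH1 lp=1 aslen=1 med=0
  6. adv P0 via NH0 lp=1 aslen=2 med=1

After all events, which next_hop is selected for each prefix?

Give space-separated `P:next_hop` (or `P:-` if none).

Op 1: best P0=- P1=- P2=NH0
Op 2: best P0=- P1=NH1 P2=NH0
Op 3: best P0=- P1=NH1 P2=-
Op 4: best P0=- P1=NH1 P2=-
Op 5: best P0=NH1 P1=NH1 P2=-
Op 6: best P0=NH1 P1=NH1 P2=-

Answer: P0:NH1 P1:NH1 P2:-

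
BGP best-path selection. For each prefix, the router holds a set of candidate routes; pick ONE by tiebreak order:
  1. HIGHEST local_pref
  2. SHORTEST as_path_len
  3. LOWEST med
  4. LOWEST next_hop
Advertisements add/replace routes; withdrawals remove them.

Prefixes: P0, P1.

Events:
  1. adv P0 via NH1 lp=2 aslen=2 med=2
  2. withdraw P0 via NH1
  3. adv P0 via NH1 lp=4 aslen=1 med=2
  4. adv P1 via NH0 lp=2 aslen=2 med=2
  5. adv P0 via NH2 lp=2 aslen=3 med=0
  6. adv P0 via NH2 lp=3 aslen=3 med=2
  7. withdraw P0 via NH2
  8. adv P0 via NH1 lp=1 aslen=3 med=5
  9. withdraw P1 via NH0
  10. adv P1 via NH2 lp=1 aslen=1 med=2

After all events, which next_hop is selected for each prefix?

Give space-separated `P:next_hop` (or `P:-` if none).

Answer: P0:NH1 P1:NH2

Derivation:
Op 1: best P0=NH1 P1=-
Op 2: best P0=- P1=-
Op 3: best P0=NH1 P1=-
Op 4: best P0=NH1 P1=NH0
Op 5: best P0=NH1 P1=NH0
Op 6: best P0=NH1 P1=NH0
Op 7: best P0=NH1 P1=NH0
Op 8: best P0=NH1 P1=NH0
Op 9: best P0=NH1 P1=-
Op 10: best P0=NH1 P1=NH2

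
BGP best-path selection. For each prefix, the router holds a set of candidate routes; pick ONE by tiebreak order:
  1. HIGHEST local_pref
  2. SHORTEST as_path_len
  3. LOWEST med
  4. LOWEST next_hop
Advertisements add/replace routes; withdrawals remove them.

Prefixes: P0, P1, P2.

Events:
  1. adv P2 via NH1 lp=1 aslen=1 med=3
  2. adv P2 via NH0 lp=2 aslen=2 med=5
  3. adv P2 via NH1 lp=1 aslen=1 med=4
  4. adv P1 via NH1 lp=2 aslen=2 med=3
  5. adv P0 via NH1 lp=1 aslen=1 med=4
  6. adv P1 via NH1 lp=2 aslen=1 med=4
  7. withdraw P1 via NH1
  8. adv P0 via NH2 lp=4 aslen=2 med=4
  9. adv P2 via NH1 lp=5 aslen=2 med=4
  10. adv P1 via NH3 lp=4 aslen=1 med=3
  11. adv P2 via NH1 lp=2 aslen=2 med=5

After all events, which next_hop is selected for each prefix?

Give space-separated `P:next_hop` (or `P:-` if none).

Op 1: best P0=- P1=- P2=NH1
Op 2: best P0=- P1=- P2=NH0
Op 3: best P0=- P1=- P2=NH0
Op 4: best P0=- P1=NH1 P2=NH0
Op 5: best P0=NH1 P1=NH1 P2=NH0
Op 6: best P0=NH1 P1=NH1 P2=NH0
Op 7: best P0=NH1 P1=- P2=NH0
Op 8: best P0=NH2 P1=- P2=NH0
Op 9: best P0=NH2 P1=- P2=NH1
Op 10: best P0=NH2 P1=NH3 P2=NH1
Op 11: best P0=NH2 P1=NH3 P2=NH0

Answer: P0:NH2 P1:NH3 P2:NH0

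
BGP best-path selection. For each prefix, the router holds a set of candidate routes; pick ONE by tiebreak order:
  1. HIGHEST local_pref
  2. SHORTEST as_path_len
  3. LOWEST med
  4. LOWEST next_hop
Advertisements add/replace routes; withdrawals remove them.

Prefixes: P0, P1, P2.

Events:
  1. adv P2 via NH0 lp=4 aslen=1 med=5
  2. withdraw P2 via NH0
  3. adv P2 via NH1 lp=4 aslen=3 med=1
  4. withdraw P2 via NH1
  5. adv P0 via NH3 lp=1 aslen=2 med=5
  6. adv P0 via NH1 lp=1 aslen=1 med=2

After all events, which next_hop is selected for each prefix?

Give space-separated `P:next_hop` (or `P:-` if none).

Op 1: best P0=- P1=- P2=NH0
Op 2: best P0=- P1=- P2=-
Op 3: best P0=- P1=- P2=NH1
Op 4: best P0=- P1=- P2=-
Op 5: best P0=NH3 P1=- P2=-
Op 6: best P0=NH1 P1=- P2=-

Answer: P0:NH1 P1:- P2:-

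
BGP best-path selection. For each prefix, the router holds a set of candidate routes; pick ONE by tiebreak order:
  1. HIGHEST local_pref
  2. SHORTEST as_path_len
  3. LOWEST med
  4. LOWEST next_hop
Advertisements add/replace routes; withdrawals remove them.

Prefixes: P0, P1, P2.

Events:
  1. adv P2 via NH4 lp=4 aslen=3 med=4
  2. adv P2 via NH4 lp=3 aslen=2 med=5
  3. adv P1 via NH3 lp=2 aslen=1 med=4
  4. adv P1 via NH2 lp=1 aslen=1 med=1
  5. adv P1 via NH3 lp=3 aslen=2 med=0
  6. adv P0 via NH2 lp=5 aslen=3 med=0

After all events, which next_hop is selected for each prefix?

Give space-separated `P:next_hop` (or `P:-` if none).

Answer: P0:NH2 P1:NH3 P2:NH4

Derivation:
Op 1: best P0=- P1=- P2=NH4
Op 2: best P0=- P1=- P2=NH4
Op 3: best P0=- P1=NH3 P2=NH4
Op 4: best P0=- P1=NH3 P2=NH4
Op 5: best P0=- P1=NH3 P2=NH4
Op 6: best P0=NH2 P1=NH3 P2=NH4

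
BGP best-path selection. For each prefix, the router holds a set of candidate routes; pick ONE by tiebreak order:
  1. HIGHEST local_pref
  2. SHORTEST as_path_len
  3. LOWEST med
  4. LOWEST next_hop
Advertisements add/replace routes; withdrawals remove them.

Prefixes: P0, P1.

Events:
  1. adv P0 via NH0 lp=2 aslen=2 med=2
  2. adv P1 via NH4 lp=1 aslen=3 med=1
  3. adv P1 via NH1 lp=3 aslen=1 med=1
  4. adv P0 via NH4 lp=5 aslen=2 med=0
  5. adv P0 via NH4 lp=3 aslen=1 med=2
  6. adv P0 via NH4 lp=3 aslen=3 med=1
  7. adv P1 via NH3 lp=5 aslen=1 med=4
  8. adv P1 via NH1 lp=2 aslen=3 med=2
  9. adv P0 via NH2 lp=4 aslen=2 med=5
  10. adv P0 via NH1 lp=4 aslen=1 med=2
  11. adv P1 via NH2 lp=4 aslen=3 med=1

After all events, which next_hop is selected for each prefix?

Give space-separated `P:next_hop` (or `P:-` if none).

Answer: P0:NH1 P1:NH3

Derivation:
Op 1: best P0=NH0 P1=-
Op 2: best P0=NH0 P1=NH4
Op 3: best P0=NH0 P1=NH1
Op 4: best P0=NH4 P1=NH1
Op 5: best P0=NH4 P1=NH1
Op 6: best P0=NH4 P1=NH1
Op 7: best P0=NH4 P1=NH3
Op 8: best P0=NH4 P1=NH3
Op 9: best P0=NH2 P1=NH3
Op 10: best P0=NH1 P1=NH3
Op 11: best P0=NH1 P1=NH3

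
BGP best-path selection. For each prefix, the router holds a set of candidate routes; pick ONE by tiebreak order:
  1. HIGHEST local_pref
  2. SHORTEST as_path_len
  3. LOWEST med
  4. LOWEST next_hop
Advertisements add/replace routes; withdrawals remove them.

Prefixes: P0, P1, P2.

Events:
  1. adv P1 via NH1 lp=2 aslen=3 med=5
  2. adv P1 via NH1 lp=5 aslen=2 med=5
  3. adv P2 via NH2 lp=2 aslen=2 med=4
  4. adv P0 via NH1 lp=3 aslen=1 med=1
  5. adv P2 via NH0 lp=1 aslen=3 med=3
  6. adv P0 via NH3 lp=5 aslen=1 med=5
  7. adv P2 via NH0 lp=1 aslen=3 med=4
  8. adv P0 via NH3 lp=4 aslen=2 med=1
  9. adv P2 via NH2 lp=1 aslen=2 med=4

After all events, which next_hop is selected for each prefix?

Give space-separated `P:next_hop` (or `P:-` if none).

Op 1: best P0=- P1=NH1 P2=-
Op 2: best P0=- P1=NH1 P2=-
Op 3: best P0=- P1=NH1 P2=NH2
Op 4: best P0=NH1 P1=NH1 P2=NH2
Op 5: best P0=NH1 P1=NH1 P2=NH2
Op 6: best P0=NH3 P1=NH1 P2=NH2
Op 7: best P0=NH3 P1=NH1 P2=NH2
Op 8: best P0=NH3 P1=NH1 P2=NH2
Op 9: best P0=NH3 P1=NH1 P2=NH2

Answer: P0:NH3 P1:NH1 P2:NH2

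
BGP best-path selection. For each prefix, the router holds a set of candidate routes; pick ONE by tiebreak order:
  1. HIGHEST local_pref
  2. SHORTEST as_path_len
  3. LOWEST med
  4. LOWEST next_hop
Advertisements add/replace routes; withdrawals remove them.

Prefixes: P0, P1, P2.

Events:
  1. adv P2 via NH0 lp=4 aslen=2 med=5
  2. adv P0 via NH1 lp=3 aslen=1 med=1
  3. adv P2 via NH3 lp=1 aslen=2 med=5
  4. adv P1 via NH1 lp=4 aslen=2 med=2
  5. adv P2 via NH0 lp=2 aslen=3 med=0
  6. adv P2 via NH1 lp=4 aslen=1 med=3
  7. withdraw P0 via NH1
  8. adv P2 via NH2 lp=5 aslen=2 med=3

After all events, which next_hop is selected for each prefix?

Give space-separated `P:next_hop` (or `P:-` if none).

Answer: P0:- P1:NH1 P2:NH2

Derivation:
Op 1: best P0=- P1=- P2=NH0
Op 2: best P0=NH1 P1=- P2=NH0
Op 3: best P0=NH1 P1=- P2=NH0
Op 4: best P0=NH1 P1=NH1 P2=NH0
Op 5: best P0=NH1 P1=NH1 P2=NH0
Op 6: best P0=NH1 P1=NH1 P2=NH1
Op 7: best P0=- P1=NH1 P2=NH1
Op 8: best P0=- P1=NH1 P2=NH2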